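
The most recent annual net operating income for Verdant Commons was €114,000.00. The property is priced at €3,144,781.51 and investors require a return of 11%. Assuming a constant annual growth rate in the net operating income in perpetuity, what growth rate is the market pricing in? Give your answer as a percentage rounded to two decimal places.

P = D₀(1+g)/(r−g) ⇒ P(r−g) = D₀(1+g) ⇒ g(P+D₀) = P·r − D₀
g = (P·r − D₀)/(P + D₀) = (€3,144,781.51×0.11 − €114,000.00) / (€3,144,781.51 + €114,000.00) = 0.071170

7.12%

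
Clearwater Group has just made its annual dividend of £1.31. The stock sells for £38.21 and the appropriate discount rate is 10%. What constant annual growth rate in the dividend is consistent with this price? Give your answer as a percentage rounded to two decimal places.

P = D₀(1+g)/(r−g) ⇒ P(r−g) = D₀(1+g) ⇒ g(P+D₀) = P·r − D₀
g = (P·r − D₀)/(P + D₀) = (£38.21×0.1 − £1.31) / (£38.21 + £1.31) = 0.063537

6.35%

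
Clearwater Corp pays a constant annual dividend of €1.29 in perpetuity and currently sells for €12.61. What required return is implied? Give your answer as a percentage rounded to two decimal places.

P = C/r ⇒ r = C/P = €1.29/€12.61 = 0.102300

10.23%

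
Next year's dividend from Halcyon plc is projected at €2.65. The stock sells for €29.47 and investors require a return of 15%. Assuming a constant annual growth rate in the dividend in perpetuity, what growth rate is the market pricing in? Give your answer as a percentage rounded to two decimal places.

P = D₁/(r−g) ⇒ g = r − D₁/P = 0.15 − €2.65/€29.47 = 0.060078

6.01%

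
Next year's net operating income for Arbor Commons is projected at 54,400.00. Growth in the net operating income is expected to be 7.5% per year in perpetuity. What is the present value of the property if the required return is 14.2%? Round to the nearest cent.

811940.30

Growing perpetuity: P = D₁ / (r − g) = 54,400.0000 / (0.142 − 0.075) = 811,940.30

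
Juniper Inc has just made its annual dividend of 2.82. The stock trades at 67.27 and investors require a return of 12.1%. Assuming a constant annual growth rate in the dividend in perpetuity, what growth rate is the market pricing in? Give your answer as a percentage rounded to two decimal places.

7.59%

P = D₀(1+g)/(r−g) ⇒ P(r−g) = D₀(1+g) ⇒ g(P+D₀) = P·r − D₀
g = (P·r − D₀)/(P + D₀) = (67.27×0.121 − 2.82) / (67.27 + 2.82) = 0.075898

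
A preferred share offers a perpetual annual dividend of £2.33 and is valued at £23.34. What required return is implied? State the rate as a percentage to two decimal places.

9.98%

P = C/r ⇒ r = C/P = £2.33/£23.34 = 0.099829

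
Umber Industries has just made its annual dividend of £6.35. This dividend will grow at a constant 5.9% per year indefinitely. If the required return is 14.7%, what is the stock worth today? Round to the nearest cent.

D₁ = D₀ × (1 + g) = £6.35 × 1.059 = £6.7247
Growing perpetuity: P = D₁ / (r − g) = £6.7247 / (0.147 − 0.059) = £76.42

£76.42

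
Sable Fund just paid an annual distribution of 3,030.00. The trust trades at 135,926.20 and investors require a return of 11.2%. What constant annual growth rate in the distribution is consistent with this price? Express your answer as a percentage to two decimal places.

8.78%

P = D₀(1+g)/(r−g) ⇒ P(r−g) = D₀(1+g) ⇒ g(P+D₀) = P·r − D₀
g = (P·r − D₀)/(P + D₀) = (135,926.20×0.112 − 3,030.00) / (135,926.20 + 3,030.00) = 0.087752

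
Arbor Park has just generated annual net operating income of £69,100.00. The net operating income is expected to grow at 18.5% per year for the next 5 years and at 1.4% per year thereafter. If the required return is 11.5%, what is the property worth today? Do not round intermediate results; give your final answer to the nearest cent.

D_1 = 81883.50000
D_2 = 97031.94750
D_3 = 114982.85779
D_4 = 136254.68648
D_5 = 161461.80348
Terminal value at year 5: TV = D_5×(1+g_2)/(r−g_2) = 163722.26873/0.101 = 1621012.56164
P_0 = D_1/(1+r)^1 + D_2/(1+r)^2 + D_3/(1+r)^3 + D_4/(1+r)^4 + D_5/(1+r)^5 + TV/(1+r)^5
    = 73438.11659 + 78048.58131 + 82948.49225 + 88156.02091 + 93690.47962 + 940615.31022 = 1356897.00089

£1356897.00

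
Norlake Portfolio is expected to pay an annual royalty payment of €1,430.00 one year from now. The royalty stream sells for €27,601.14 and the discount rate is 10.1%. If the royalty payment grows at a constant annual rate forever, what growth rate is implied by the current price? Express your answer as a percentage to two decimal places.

P = D₁/(r−g) ⇒ g = r − D₁/P = 0.101 − €1,430.00/€27,601.14 = 0.049191

4.92%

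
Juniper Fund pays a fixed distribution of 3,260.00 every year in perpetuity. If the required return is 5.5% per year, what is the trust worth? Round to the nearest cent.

59272.73

Level perpetuity: PV = C / r = 3,260.00 / 0.055 = 59,272.73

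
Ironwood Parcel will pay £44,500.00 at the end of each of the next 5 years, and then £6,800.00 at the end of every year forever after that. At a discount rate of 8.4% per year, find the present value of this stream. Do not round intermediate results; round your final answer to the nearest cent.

PV of 5-year annuity: £44,500.00 × [1 − (1+0.084)^−5] / 0.084 = 175818.10096
Perpetuity value at year 5: £6,800.00 / 0.084 = 80952.38095
PV of perpetuity: 80952.38095 / (1+0.084)^5 = 54085.79474
Total PV = 175818.10096 + 54085.79474 = 229903.89569

£229903.90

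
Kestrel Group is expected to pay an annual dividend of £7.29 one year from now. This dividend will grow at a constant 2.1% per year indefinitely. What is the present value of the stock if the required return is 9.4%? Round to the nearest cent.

£99.86

Growing perpetuity: P = D₁ / (r − g) = £7.2900 / (0.094 − 0.021) = £99.86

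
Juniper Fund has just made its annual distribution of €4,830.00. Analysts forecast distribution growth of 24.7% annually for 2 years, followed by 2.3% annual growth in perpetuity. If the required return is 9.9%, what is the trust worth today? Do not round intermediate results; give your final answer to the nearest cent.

D_1 = 6023.01000
D_2 = 7510.69347
Terminal value at year 2: TV = D_2×(1+g_2)/(r−g_2) = 7683.43942/0.076 = 101097.88710
P_0 = D_1/(1+r)^1 + D_2/(1+r)^2 + TV/(1+r)^2
    = 5480.44586 + 6218.48588 + 83704.09290 = 95403.02464

€95403.02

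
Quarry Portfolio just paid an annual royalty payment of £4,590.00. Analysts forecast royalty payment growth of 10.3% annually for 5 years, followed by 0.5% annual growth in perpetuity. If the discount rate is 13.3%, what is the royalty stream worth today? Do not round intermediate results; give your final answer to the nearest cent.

£52703.57

D_1 = 5062.77000
D_2 = 5584.23531
D_3 = 6159.41155
D_4 = 6793.83094
D_5 = 7493.59552
Terminal value at year 5: TV = D_5×(1+g_2)/(r−g_2) = 7531.06350/0.128 = 58836.43360
P_0 = D_1/(1+r)^1 + D_2/(1+r)^2 + D_3/(1+r)^3 + D_4/(1+r)^4 + D_5/(1+r)^5 + TV/(1+r)^5
    = 4468.46425 + 4350.14658 + 4234.96176 + 4122.82685 + 4013.66109 + 31513.51091 = 52703.57145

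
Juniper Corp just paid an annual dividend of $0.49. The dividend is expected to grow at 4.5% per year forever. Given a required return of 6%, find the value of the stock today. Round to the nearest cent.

$34.14

D₁ = D₀ × (1 + g) = $0.49 × 1.045 = $0.5121
Growing perpetuity: P = D₁ / (r − g) = $0.5121 / (0.06 − 0.045) = $34.14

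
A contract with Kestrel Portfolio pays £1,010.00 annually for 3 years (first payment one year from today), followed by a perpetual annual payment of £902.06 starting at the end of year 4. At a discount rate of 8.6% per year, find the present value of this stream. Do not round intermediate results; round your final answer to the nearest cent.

PV of 3-year annuity: £1,010.00 × [1 − (1+0.086)^−3] / 0.086 = 2574.94380
Perpetuity value at year 3: £902.06 / 0.086 = 10489.06977
PV of perpetuity: 10489.06977 / (1+0.086)^3 = 8189.31353
Total PV = 2574.94380 + 8189.31353 = 10764.25733

£10764.26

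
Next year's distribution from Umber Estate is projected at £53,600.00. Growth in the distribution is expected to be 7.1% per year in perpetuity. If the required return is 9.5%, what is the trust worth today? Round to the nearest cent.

£2233333.33

Growing perpetuity: P = D₁ / (r − g) = £53,600.0000 / (0.095 − 0.071) = £2,233,333.33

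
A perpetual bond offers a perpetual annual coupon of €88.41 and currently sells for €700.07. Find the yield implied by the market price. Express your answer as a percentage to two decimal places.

P = C/r ⇒ r = C/P = €88.41/€700.07 = 0.126287

12.63%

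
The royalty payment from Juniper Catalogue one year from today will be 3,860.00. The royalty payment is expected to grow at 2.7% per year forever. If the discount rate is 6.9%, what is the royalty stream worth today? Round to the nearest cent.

91904.76

Growing perpetuity: P = D₁ / (r − g) = 3,860.0000 / (0.069 − 0.027) = 91,904.76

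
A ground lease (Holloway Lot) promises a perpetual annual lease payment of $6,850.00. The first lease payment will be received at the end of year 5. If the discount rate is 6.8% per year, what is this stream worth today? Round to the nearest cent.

Value at end of year 4: C / r = $6,850.00 / 0.068 = $100,735.2941
Discount to today: PV = $100,735.2941 / (1 + 0.068)^4 = $100,735.2941 / 1.301023 = $77,427.75

$77427.75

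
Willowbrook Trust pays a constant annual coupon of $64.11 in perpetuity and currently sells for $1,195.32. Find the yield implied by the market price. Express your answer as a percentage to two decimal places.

P = C/r ⇒ r = C/P = $64.11/$1,195.32 = 0.053634

5.36%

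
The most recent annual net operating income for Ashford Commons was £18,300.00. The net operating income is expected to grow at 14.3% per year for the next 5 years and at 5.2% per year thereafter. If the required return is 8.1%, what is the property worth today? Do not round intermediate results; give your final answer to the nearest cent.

£985847.95

D_1 = 20916.90000
D_2 = 23908.01670
D_3 = 27326.86309
D_4 = 31234.60451
D_5 = 35701.15295
Terminal value at year 5: TV = D_5×(1+g_2)/(r−g_2) = 37557.61291/0.029 = 1295090.10028
P_0 = D_1/(1+r)^1 + D_2/(1+r)^2 + D_3/(1+r)^3 + D_4/(1+r)^4 + D_5/(1+r)^5 + TV/(1+r)^5
    = 19349.58372 + 20459.36558 + 21632.79820 + 22873.53223 + 24185.42770 + 877347.23932 = 985847.94675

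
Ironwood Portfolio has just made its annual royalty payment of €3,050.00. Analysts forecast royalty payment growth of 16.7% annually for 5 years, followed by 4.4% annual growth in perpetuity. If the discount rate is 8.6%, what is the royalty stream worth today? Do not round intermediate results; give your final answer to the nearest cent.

€127652.80

D_1 = 3559.35000
D_2 = 4153.76145
D_3 = 4847.43961
D_4 = 5656.96203
D_5 = 6601.67469
Terminal value at year 5: TV = D_5×(1+g_2)/(r−g_2) = 6892.14837/0.042 = 164098.77077
P_0 = D_1/(1+r)^1 + D_2/(1+r)^2 + D_3/(1+r)^3 + D_4/(1+r)^4 + D_5/(1+r)^5 + TV/(1+r)^5
    = 3277.48619 + 3521.93958 + 3784.62568 + 4066.90439 + 4370.23704 + 108631.60636 = 127652.79923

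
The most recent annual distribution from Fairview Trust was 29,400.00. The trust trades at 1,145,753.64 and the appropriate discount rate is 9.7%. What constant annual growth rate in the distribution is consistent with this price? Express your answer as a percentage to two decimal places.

P = D₀(1+g)/(r−g) ⇒ P(r−g) = D₀(1+g) ⇒ g(P+D₀) = P·r − D₀
g = (P·r − D₀)/(P + D₀) = (1,145,753.64×0.097 − 29,400.00) / (1,145,753.64 + 29,400.00) = 0.069555

6.96%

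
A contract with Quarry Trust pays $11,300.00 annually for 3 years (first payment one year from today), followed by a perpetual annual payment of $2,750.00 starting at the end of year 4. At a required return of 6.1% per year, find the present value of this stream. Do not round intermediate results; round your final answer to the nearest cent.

PV of 3-year annuity: $11,300.00 × [1 − (1+0.061)^−3] / 0.061 = 30149.23758
Perpetuity value at year 3: $2,750.00 / 0.061 = 45081.96721
PV of perpetuity: 45081.96721 / (1+0.061)^3 = 37744.76338
Total PV = 30149.23758 + 37744.76338 = 67894.00096

$67894.00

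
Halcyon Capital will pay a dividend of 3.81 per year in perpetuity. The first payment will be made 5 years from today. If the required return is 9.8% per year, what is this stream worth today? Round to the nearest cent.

26.75

Value at end of year 4: C / r = 3.81 / 0.098 = 38.8776
Discount to today: PV = 38.8776 / (1 + 0.098)^4 = 38.8776 / 1.453481 = 26.75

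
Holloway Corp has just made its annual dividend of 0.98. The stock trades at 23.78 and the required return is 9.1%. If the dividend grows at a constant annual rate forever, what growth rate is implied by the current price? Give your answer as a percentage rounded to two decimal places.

P = D₀(1+g)/(r−g) ⇒ P(r−g) = D₀(1+g) ⇒ g(P+D₀) = P·r − D₀
g = (P·r − D₀)/(P + D₀) = (23.78×0.091 − 0.98) / (23.78 + 0.98) = 0.047818

4.78%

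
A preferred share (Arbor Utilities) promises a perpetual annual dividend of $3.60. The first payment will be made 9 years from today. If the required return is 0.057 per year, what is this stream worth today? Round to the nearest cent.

$40.53

Value at end of year 8: C / r = $3.60 / 0.057 = $63.1579
Discount to today: PV = $63.1579 / (1 + 0.057)^8 = $63.1579 / 1.558116 = $40.53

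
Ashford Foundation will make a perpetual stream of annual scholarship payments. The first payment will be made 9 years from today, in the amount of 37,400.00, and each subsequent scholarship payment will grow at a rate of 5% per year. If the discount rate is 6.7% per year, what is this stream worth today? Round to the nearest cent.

Value at end of year 8: C₁ / (r − g) = 37,400.00 / (0.067 − 0.05) = 2,200,000.0000
Discount to today: PV = 2,200,000.0000 / (1 + 0.067)^8 = 2,200,000.0000 / 1.680023 = 1,309,505.50

1309505.50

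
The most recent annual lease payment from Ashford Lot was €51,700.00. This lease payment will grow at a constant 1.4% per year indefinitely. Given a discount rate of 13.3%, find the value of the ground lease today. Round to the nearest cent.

€440536.13

D₁ = D₀ × (1 + g) = €51,700.00 × 1.014 = €52,423.8000
Growing perpetuity: P = D₁ / (r − g) = €52,423.8000 / (0.133 − 0.014) = €440,536.13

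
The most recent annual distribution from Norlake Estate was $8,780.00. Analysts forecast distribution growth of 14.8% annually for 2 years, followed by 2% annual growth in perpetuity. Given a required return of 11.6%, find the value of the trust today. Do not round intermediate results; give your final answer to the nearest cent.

$117036.51

D_1 = 10079.44000
D_2 = 11571.19712
Terminal value at year 2: TV = D_2×(1+g_2)/(r−g_2) = 11802.62106/0.096 = 122943.96940
P_0 = D_1/(1+r)^1 + D_2/(1+r)^2 + TV/(1+r)^2
    = 9031.75627 + 9290.73136 + 98714.02073 = 117036.50836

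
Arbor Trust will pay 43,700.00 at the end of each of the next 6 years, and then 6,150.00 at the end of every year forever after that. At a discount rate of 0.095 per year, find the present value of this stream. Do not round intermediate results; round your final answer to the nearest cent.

230701.28

PV of 6-year annuity: 43,700.00 × [1 − (1+0.095)^−6] / 0.095 = 193146.36892
Perpetuity value at year 6: 6,150.00 / 0.095 = 64736.84211
PV of perpetuity: 64736.84211 / (1+0.095)^6 = 37554.91604
Total PV = 193146.36892 + 37554.91604 = 230701.28497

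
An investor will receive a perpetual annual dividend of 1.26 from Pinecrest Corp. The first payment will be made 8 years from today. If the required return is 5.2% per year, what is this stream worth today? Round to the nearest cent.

Value at end of year 7: C / r = 1.26 / 0.052 = 24.2308
Discount to today: PV = 24.2308 / (1 + 0.052)^7 = 24.2308 / 1.425969 = 16.99

16.99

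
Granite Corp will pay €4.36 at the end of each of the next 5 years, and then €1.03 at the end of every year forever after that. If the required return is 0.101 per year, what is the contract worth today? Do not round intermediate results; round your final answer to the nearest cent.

PV of 5-year annuity: €4.36 × [1 − (1+0.101)^−5] / 0.101 = 16.48569
Perpetuity value at year 5: €1.03 / 0.101 = 10.19802
PV of perpetuity: 10.19802 / (1+0.101)^5 = 6.30346
Total PV = 16.48569 + 6.30346 = 22.78916

€22.79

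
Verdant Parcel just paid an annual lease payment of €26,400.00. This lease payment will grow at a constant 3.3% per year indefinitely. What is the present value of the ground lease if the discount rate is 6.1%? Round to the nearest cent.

D₁ = D₀ × (1 + g) = €26,400.00 × 1.033 = €27,271.2000
Growing perpetuity: P = D₁ / (r − g) = €27,271.2000 / (0.061 − 0.033) = €973,971.43

€973971.43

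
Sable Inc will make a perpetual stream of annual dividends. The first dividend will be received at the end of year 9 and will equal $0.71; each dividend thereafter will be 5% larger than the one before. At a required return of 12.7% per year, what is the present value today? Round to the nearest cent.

Value at end of year 8: C₁ / (r − g) = $0.71 / (0.127 − 0.05) = $9.2208
Discount to today: PV = $9.2208 / (1 + 0.127)^8 = $9.2208 / 2.602504 = $3.54

$3.54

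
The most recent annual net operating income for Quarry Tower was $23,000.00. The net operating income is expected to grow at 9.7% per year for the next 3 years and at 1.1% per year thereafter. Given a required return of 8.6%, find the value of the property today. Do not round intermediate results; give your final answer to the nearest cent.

D_1 = 25231.00000
D_2 = 27678.40700
D_3 = 30363.21248
Terminal value at year 3: TV = D_3×(1+g_2)/(r−g_2) = 30697.20782/0.075 = 409296.10422
P_0 = D_1/(1+r)^1 + D_2/(1+r)^2 + D_3/(1+r)^3 + TV/(1+r)^3
    = 23232.96501 + 23468.28970 + 23705.99798 + 319556.85271 = 389964.10540

$389964.11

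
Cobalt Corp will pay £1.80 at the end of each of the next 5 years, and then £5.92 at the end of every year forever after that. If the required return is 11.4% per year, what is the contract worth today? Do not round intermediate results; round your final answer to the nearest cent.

PV of 5-year annuity: £1.80 × [1 − (1+0.114)^−5] / 0.114 = 6.58621
Perpetuity value at year 5: £5.92 / 0.114 = 51.92982
PV of perpetuity: 51.92982 / (1+0.114)^5 = 30.26850
Total PV = 6.58621 + 30.26850 = 36.85471

£36.85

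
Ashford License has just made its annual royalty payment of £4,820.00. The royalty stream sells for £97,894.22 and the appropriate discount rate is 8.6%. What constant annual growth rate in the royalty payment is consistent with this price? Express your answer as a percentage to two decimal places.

3.50%

P = D₀(1+g)/(r−g) ⇒ P(r−g) = D₀(1+g) ⇒ g(P+D₀) = P·r − D₀
g = (P·r − D₀)/(P + D₀) = (£97,894.22×0.086 − £4,820.00) / (£97,894.22 + £4,820.00) = 0.035038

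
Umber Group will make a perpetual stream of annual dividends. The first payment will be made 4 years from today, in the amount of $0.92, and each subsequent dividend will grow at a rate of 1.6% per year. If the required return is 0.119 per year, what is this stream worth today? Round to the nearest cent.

Value at end of year 3: C₁ / (r − g) = $0.92 / (0.119 − 0.016) = $8.9320
Discount to today: PV = $8.9320 / (1 + 0.119)^3 = $8.9320 / 1.401168 = $6.37

$6.37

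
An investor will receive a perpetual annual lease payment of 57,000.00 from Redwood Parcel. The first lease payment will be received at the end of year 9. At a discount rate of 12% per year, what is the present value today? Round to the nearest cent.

191844.53

Value at end of year 8: C / r = 57,000.00 / 0.12 = 475,000.0000
Discount to today: PV = 475,000.0000 / (1 + 0.12)^8 = 475,000.0000 / 2.475963 = 191,844.53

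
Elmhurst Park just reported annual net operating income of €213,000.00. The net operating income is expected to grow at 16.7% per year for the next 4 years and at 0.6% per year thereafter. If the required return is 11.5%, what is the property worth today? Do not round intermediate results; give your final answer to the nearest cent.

€3315116.65

D_1 = 248571.00000
D_2 = 290082.35700
D_3 = 338526.11062
D_4 = 395059.97109
Terminal value at year 4: TV = D_4×(1+g_2)/(r−g_2) = 397430.33092/0.109 = 3646149.82494
P_0 = D_1/(1+r)^1 + D_2/(1+r)^2 + D_3/(1+r)^3 + D_4/(1+r)^4 + TV/(1+r)^4
    = 222933.63229 + 233330.53711 + 244212.32001 + 255601.59412 + 2359038.56596 = 3315116.64949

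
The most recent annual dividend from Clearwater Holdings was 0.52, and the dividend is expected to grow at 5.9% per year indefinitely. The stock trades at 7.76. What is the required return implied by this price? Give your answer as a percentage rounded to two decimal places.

13.00%

D₁ = 0.52 × 1.059 = 0.5507
P = D₁/(r − g) ⇒ r = D₁/P + g = 0.5507/7.76 + 0.059 = 0.070964 + 0.059 = 0.129964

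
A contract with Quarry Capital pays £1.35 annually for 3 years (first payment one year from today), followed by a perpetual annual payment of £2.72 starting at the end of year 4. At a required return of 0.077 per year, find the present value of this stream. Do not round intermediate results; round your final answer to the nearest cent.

PV of 3-year annuity: £1.35 × [1 − (1+0.077)^−3] / 0.077 = 3.49800
Perpetuity value at year 3: £2.72 / 0.077 = 35.32468
PV of perpetuity: 35.32468 / (1+0.077)^3 = 28.27685
Total PV = 3.49800 + 28.27685 = 31.77485

£31.77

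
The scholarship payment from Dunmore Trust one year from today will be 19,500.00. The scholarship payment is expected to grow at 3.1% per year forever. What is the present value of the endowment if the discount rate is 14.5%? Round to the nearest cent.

171052.63

Growing perpetuity: P = D₁ / (r − g) = 19,500.0000 / (0.145 − 0.031) = 171,052.63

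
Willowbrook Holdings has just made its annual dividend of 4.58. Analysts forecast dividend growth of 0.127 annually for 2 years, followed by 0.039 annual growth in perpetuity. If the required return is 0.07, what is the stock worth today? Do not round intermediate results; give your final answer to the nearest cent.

D_1 = 5.16166
D_2 = 5.81719
Terminal value at year 2: TV = D_2×(1+g_2)/(r−g_2) = 6.04406/0.031 = 194.96972
P_0 = D_1/(1+r)^1 + D_2/(1+r)^2 + TV/(1+r)^2
    = 4.82398 + 5.08096 + 170.29410 = 180.19904

180.20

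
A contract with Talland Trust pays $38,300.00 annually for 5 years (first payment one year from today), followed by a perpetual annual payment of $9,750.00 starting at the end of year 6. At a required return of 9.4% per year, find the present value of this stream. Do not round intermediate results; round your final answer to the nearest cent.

PV of 5-year annuity: $38,300.00 × [1 − (1+0.094)^−5] / 0.094 = 147440.24554
Perpetuity value at year 5: $9,750.00 / 0.094 = 103723.40426
PV of perpetuity: 103723.40426 / (1+0.094)^5 = 66189.66029
Total PV = 147440.24554 + 66189.66029 = 213629.90582

$213629.91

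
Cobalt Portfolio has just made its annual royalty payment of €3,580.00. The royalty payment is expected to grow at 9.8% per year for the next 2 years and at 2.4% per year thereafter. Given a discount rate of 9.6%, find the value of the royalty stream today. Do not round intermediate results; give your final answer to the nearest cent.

€58281.16

D_1 = 3930.84000
D_2 = 4316.06232
Terminal value at year 2: TV = D_2×(1+g_2)/(r−g_2) = 4419.64782/0.072 = 61383.99744
P_0 = D_1/(1+r)^1 + D_2/(1+r)^2 + TV/(1+r)^2
    = 3586.53285 + 3593.07761 + 51101.54830 = 58281.15876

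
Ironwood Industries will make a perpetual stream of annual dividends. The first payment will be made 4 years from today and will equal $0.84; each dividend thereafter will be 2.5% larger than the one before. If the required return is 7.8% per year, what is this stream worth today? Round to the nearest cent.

Value at end of year 3: C₁ / (r − g) = $0.84 / (0.078 − 0.025) = $15.8491
Discount to today: PV = $15.8491 / (1 + 0.078)^3 = $15.8491 / 1.252727 = $12.65

$12.65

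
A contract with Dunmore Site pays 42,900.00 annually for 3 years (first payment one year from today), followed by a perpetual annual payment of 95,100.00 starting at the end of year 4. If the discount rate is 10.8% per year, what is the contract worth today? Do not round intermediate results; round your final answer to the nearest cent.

752548.61

PV of 3-year annuity: 42,900.00 × [1 − (1+0.108)^−3] / 0.108 = 105201.10678
Perpetuity value at year 3: 95,100.00 / 0.108 = 880555.55556
PV of perpetuity: 880555.55556 / (1+0.108)^3 = 647347.50766
Total PV = 105201.10678 + 647347.50766 = 752548.61444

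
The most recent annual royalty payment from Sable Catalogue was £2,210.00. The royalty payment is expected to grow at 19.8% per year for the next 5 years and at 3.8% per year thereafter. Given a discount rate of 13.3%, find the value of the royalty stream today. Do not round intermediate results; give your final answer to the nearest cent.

£45019.11

D_1 = 2647.58000
D_2 = 3171.80084
D_3 = 3799.81741
D_4 = 4552.18125
D_5 = 5453.51314
Terminal value at year 5: TV = D_5×(1+g_2)/(r−g_2) = 5660.74664/0.095 = 59586.80674
P_0 = D_1/(1+r)^1 + D_2/(1+r)^2 + D_3/(1+r)^3 + D_4/(1+r)^4 + D_5/(1+r)^5 + TV/(1+r)^5
    = 2336.78729 + 2470.84834 + 2612.60046 + 2762.48486 + 2920.96810 + 31915.41991 = 45019.10897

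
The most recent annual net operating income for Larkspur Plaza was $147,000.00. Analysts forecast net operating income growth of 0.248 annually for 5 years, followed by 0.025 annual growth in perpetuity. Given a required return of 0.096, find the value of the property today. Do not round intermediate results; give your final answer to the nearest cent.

D_1 = 183456.00000
D_2 = 228953.08800
D_3 = 285733.45382
D_4 = 356595.35037
D_5 = 445030.99726
Terminal value at year 5: TV = D_5×(1+g_2)/(r−g_2) = 456156.77220/0.071 = 6424743.27037
P_0 = D_1/(1+r)^1 + D_2/(1+r)^2 + D_3/(1+r)^3 + D_4/(1+r)^4 + D_5/(1+r)^5 + TV/(1+r)^5
    = 167386.86131 + 190601.09755 + 217034.82641 + 247134.54686 + 281408.68110 + 4062590.11448 = 5166156.12772

$5166156.13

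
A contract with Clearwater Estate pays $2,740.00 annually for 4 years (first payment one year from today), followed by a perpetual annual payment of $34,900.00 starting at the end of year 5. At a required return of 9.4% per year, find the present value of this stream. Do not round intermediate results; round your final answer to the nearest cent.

$267995.45

PV of 4-year annuity: $2,740.00 × [1 − (1+0.094)^−4] / 0.094 = 8799.45124
Perpetuity value at year 4: $34,900.00 / 0.094 = 371276.59574
PV of perpetuity: 371276.59574 / (1+0.094)^4 = 259195.99421
Total PV = 8799.45124 + 259195.99421 = 267995.44545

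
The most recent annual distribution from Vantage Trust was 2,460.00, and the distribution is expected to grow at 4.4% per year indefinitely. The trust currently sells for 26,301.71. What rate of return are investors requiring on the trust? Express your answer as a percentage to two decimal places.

14.16%

D₁ = 2,460.00 × 1.044 = 2,568.2400
P = D₁/(r − g) ⇒ r = D₁/P + g = 2,568.2400/26,301.71 + 0.044 = 0.097645 + 0.044 = 0.141645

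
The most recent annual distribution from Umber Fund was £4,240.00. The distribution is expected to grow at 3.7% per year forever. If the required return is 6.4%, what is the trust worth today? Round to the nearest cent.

D₁ = D₀ × (1 + g) = £4,240.00 × 1.037 = £4,396.8800
Growing perpetuity: P = D₁ / (r − g) = £4,396.8800 / (0.064 − 0.037) = £162,847.41

£162847.41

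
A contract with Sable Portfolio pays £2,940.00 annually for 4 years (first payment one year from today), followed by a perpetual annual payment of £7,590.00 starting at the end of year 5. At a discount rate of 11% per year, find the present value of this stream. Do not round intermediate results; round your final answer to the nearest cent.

PV of 4-year annuity: £2,940.00 × [1 − (1+0.11)^−4] / 0.11 = 9121.19033
Perpetuity value at year 4: £7,590.00 / 0.11 = 69000.00000
PV of perpetuity: 69000.00000 / (1+0.11)^4 = 45452.43722
Total PV = 9121.19033 + 45452.43722 = 54573.62754

£54573.63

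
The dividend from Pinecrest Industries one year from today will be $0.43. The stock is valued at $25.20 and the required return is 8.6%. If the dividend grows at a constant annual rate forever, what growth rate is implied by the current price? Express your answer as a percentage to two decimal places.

P = D₁/(r−g) ⇒ g = r − D₁/P = 0.086 − $0.43/$25.20 = 0.068937

6.89%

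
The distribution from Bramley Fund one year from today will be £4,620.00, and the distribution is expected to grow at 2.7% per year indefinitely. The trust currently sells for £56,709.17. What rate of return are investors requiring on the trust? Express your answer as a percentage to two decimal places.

P = D₁/(r − g) ⇒ r = D₁/P + g = £4,620.0000/£56,709.17 + 0.027 = 0.081468 + 0.027 = 0.108468

10.85%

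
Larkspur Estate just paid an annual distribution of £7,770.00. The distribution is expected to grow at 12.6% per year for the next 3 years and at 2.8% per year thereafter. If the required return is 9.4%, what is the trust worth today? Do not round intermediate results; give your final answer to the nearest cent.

£156657.74

D_1 = 8749.02000
D_2 = 9851.39652
D_3 = 11092.67248
Terminal value at year 3: TV = D_3×(1+g_2)/(r−g_2) = 11403.26731/0.066 = 172776.77744
P_0 = D_1/(1+r)^1 + D_2/(1+r)^2 + D_3/(1+r)^3 + TV/(1+r)^3
    = 7997.27605 + 8231.20003 + 8471.96639 + 131957.29474 = 156657.73721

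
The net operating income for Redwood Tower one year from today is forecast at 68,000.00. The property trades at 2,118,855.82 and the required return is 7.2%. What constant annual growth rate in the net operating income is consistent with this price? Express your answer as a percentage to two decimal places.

P = D₁/(r−g) ⇒ g = r − D₁/P = 0.072 − 68,000.00/2,118,855.82 = 0.039907

3.99%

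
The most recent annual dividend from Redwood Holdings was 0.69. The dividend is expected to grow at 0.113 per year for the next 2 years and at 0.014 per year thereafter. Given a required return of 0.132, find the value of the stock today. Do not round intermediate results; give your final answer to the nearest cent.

D_1 = 0.76797
D_2 = 0.85475
Terminal value at year 2: TV = D_2×(1+g_2)/(r−g_2) = 0.86672/0.118 = 7.34506
P_0 = D_1/(1+r)^1 + D_2/(1+r)^2 + TV/(1+r)^2
    = 0.67842 + 0.66703 + 5.73195 = 7.07740

7.08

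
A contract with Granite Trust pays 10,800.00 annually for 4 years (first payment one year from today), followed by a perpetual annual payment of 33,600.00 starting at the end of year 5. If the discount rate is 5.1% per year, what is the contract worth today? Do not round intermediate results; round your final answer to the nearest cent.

PV of 4-year annuity: 10,800.00 × [1 − (1+0.051)^−4] / 0.051 = 38207.47382
Perpetuity value at year 4: 33,600.00 / 0.051 = 658823.52941
PV of perpetuity: 658823.52941 / (1+0.051)^4 = 539955.83309
Total PV = 38207.47382 + 539955.83309 = 578163.30691

578163.31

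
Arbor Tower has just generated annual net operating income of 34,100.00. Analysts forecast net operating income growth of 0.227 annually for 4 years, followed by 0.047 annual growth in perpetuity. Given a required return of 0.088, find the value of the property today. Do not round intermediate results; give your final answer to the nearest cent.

D_1 = 41840.70000
D_2 = 51338.53890
D_3 = 62992.38723
D_4 = 77291.65913
Terminal value at year 4: TV = D_4×(1+g_2)/(r−g_2) = 80924.36711/0.041 = 1973765.05148
P_0 = D_1/(1+r)^1 + D_2/(1+r)^2 + D_3/(1+r)^3 + D_4/(1+r)^4 + TV/(1+r)^4
    = 38456.52574 + 43369.62967 + 48910.41875 + 55159.08438 + 1408574.66701 = 1594470.32555

1594470.33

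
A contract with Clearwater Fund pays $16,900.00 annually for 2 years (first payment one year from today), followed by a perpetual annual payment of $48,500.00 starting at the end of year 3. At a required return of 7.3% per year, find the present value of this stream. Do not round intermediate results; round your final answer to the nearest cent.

$607486.88

PV of 2-year annuity: $16,900.00 × [1 − (1+0.073)^−2] / 0.073 = 30428.92171
Perpetuity value at year 2: $48,500.00 / 0.073 = 664383.56164
PV of perpetuity: 664383.56164 / (1+0.073)^2 = 577057.95793
Total PV = 30428.92171 + 577057.95793 = 607486.87964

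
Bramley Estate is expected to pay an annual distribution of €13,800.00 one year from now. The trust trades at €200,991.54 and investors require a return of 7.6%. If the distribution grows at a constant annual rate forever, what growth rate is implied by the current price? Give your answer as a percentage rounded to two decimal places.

0.73%

P = D₁/(r−g) ⇒ g = r − D₁/P = 0.076 − €13,800.00/€200,991.54 = 0.007340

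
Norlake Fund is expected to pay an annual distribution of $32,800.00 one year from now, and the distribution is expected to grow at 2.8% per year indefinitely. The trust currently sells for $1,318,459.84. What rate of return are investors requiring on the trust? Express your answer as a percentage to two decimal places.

5.29%

P = D₁/(r − g) ⇒ r = D₁/P + g = $32,800.0000/$1,318,459.84 + 0.028 = 0.024878 + 0.028 = 0.052878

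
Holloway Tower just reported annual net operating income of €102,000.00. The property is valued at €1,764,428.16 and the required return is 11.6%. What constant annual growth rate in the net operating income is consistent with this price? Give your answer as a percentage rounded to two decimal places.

P = D₀(1+g)/(r−g) ⇒ P(r−g) = D₀(1+g) ⇒ g(P+D₀) = P·r − D₀
g = (P·r − D₀)/(P + D₀) = (€1,764,428.16×0.116 − €102,000.00) / (€1,764,428.16 + €102,000.00) = 0.055011

5.50%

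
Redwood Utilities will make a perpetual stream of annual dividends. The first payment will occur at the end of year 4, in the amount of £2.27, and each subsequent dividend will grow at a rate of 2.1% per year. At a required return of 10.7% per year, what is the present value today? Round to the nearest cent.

£19.46

Value at end of year 3: C₁ / (r − g) = £2.27 / (0.107 − 0.021) = £26.3953
Discount to today: PV = £26.3953 / (1 + 0.107)^3 = £26.3953 / 1.356572 = £19.46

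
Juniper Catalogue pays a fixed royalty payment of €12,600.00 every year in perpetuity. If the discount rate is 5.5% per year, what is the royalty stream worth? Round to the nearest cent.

€229090.91

Level perpetuity: PV = C / r = €12,600.00 / 0.055 = €229,090.91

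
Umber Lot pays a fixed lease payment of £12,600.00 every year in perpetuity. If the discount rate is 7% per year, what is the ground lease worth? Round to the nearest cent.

Level perpetuity: PV = C / r = £12,600.00 / 0.07 = £180,000.00

£180000.00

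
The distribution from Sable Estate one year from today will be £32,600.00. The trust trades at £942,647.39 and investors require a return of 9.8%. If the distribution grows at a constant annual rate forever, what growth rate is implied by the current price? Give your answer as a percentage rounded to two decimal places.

P = D₁/(r−g) ⇒ g = r − D₁/P = 0.098 − £32,600.00/£942,647.39 = 0.063417

6.34%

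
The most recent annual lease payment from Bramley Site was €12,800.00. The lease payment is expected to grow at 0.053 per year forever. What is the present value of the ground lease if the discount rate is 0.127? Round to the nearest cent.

€182140.54

D₁ = D₀ × (1 + g) = €12,800.00 × 1.053 = €13,478.4000
Growing perpetuity: P = D₁ / (r − g) = €13,478.4000 / (0.127 − 0.053) = €182,140.54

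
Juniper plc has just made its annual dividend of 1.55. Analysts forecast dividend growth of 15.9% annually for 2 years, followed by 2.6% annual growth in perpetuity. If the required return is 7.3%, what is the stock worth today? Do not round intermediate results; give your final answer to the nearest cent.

D_1 = 1.79645
D_2 = 2.08209
Terminal value at year 2: TV = D_2×(1+g_2)/(r−g_2) = 2.13622/0.047 = 45.45148
P_0 = D_1/(1+r)^1 + D_2/(1+r)^2 + TV/(1+r)^2
    = 1.67423 + 1.80842 + 39.47741 = 42.96006

42.96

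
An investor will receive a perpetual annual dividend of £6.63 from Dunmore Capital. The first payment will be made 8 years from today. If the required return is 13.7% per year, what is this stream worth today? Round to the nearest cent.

Value at end of year 7: C / r = £6.63 / 0.137 = £48.3942
Discount to today: PV = £48.3942 / (1 + 0.137)^7 = £48.3942 / 2.456537 = £19.70

£19.70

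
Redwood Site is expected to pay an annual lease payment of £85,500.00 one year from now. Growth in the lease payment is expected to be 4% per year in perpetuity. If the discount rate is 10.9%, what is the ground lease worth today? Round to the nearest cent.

£1239130.43

Growing perpetuity: P = D₁ / (r − g) = £85,500.0000 / (0.109 − 0.04) = £1,239,130.43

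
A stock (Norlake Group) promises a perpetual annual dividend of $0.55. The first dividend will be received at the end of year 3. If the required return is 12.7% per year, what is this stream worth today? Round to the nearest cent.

$3.41

Value at end of year 2: C / r = $0.55 / 0.127 = $4.3307
Discount to today: PV = $4.3307 / (1 + 0.127)^2 = $4.3307 / 1.270129 = $3.41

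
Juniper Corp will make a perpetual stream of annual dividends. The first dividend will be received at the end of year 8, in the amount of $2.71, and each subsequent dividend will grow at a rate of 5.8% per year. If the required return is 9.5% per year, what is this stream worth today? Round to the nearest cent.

$38.80

Value at end of year 7: C₁ / (r − g) = $2.71 / (0.095 − 0.058) = $73.2432
Discount to today: PV = $73.2432 / (1 + 0.095)^7 = $73.2432 / 1.887552 = $38.80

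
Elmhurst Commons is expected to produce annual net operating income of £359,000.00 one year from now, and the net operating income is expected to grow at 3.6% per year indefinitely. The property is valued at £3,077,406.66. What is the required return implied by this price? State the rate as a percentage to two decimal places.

15.27%

P = D₁/(r − g) ⇒ r = D₁/P + g = £359,000.0000/£3,077,406.66 + 0.036 = 0.116657 + 0.036 = 0.152657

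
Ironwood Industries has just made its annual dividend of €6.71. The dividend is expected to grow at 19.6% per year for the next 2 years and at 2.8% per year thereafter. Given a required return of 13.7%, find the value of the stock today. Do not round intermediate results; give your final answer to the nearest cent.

D_1 = 8.02516
D_2 = 9.59809
Terminal value at year 2: TV = D_2×(1+g_2)/(r−g_2) = 9.86684/0.109 = 90.52145
P_0 = D_1/(1+r)^1 + D_2/(1+r)^2 + TV/(1+r)^2
    = 7.05819 + 7.42444 + 70.02136 = 84.50400

€84.50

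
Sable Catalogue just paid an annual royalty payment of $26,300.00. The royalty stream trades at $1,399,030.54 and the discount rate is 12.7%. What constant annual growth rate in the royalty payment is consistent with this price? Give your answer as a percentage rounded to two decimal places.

P = D₀(1+g)/(r−g) ⇒ P(r−g) = D₀(1+g) ⇒ g(P+D₀) = P·r − D₀
g = (P·r − D₀)/(P + D₀) = ($1,399,030.54×0.127 − $26,300.00) / ($1,399,030.54 + $26,300.00) = 0.106205

10.62%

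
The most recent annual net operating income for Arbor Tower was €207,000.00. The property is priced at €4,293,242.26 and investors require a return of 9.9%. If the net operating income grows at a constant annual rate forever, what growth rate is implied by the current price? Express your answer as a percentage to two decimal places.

4.84%

P = D₀(1+g)/(r−g) ⇒ P(r−g) = D₀(1+g) ⇒ g(P+D₀) = P·r − D₀
g = (P·r − D₀)/(P + D₀) = (€4,293,242.26×0.099 − €207,000.00) / (€4,293,242.26 + €207,000.00) = 0.048449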